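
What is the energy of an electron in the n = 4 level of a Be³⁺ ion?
-13.6057 eV

For hydrogen-like ions, the energy levels scale with Z²:
E_n = -13.6057 Z² / n² eV

For Be³⁺ (Z = 4) at n = 4:
E_4 = -13.6057 × 4² / 4²
E_4 = -13.6057 × 16 / 16
E_4 = -217.6912 / 16
E_4 = -13.6057 eV

The energy is 16 times more negative than hydrogen at the same n due to the stronger nuclear charge.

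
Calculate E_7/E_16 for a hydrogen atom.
5.2245

Using E_n = -13.6057 Z² / n² eV with Z = 1:

E_7 = -13.6057 / 7² = -13.6057 / 49 = -0.2776673469 eV
E_16 = -13.6057 / 16² = -13.6057 / 256 = -0.0531472656 eV

The ratio is:
E_7/E_16 = (-0.2776673469) / (-0.0531472656)
E_7/E_16 = (-13.6057/49) / (-13.6057/256)
E_7/E_16 = 256/49
E_7/E_16 = 5.2245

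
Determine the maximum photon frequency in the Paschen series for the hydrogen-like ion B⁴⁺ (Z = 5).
9.13846e+15 Hz

The series limit corresponds to the transition from n = ∞ to n = 3.
This is the highest energy (shortest wavelength) transition in the Paschen series.

E_∞ = 0 eV
E_3 = -13.6057 × 5² / 3² = -37.79361111 eV

Energy at series limit:
ΔE = E_∞ - E_3 = 0 - (-37.79361111) = 37.79361111 eV
E = 37.79361111 eV × (1.602177 × 10⁻¹⁹ J/eV) = 6.0552054e-18 J
f = E/h = 6.0552054e-18 J / (6.62607 × 10⁻³⁴ J·s) = 9.13846e+15 Hz

This energy equals the ionization energy from the n = 3 state of B⁴⁺.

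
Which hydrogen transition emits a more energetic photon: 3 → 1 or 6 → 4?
3 → 1

Calculate the energy for each transition:

Transition 3 → 1:
ΔE₁ = |E_1 - E_3| = |-13.6057/1² - (-13.6057/3²)|
ΔE₁ = |-13.60570000000 - (-1.51174444444)| = 12.09395556 eV

Transition 6 → 4:
ΔE₂ = |E_4 - E_6| = |-13.6057/4² - (-13.6057/6²)|
ΔE₂ = |-0.85035625000 - (-0.37793611111)| = 0.47242014 eV

Since 12.09395556 eV > 0.47242014 eV, the transition 3 → 1 emits the more energetic photon.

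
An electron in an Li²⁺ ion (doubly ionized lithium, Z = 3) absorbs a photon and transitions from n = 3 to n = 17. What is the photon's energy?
13.18 eV

The energy levels of a hydrogen-like atom are E_n = -13.6057 Z² eV / n².

Energy at n = 3: E_3 = -13.6057 × 3² / 3² = -13.60570 eV
Energy at n = 17: E_17 = -13.6057 × 3² / 17² = -0.42371 eV

The excitation energy is the difference:
ΔE = E_17 - E_3
ΔE = -0.42371 - (-13.60570)
ΔE = 13.18 eV

Since this is positive, energy must be absorbed (photon absorption).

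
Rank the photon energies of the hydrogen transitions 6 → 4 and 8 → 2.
8 → 2

Calculate the energy for each transition:

Transition 6 → 4:
ΔE₁ = |E_4 - E_6| = |-13.6057/4² - (-13.6057/6²)|
ΔE₁ = |-0.85035625 - (-0.37793611)| = 0.47242 eV

Transition 8 → 2:
ΔE₂ = |E_2 - E_8| = |-13.6057/2² - (-13.6057/8²)|
ΔE₂ = |-3.40142500 - (-0.21258906)| = 3.18884 eV

Since 3.18884 eV > 0.47242 eV, the transition 8 → 2 emits the more energetic photon.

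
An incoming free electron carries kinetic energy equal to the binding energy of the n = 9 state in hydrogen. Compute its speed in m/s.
2.43077e+05 m/s (or 0.0811% of c)

The binding energy at n = 9 for hydrogen is:
E_9 = -13.6057/9² = -0.167971605 eV
|E_9| = 0.167971605 eV

Convert to Joules:
KE = 0.167971605 eV × (1.602177 × 10⁻¹⁹ J/eV) = 2.6912024e-20 J

Using KE = ½mv²:
v = √(2·KE/m_e)
v = √(2 × 2.6912024e-20 J / 9.10938 × 10⁻³¹ kg)
v = 2.43077e+05 m/s

This is approximately 0.0811% the speed of light.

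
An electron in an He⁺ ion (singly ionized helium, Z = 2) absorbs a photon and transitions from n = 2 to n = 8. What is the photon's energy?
12.76 eV

The energy levels of a hydrogen-like atom are E_n = -13.6057 Z² eV / n².

Energy at n = 2: E_2 = -13.6057 × 2² / 2² = -13.60570 eV
Energy at n = 8: E_8 = -13.6057 × 2² / 8² = -0.85036 eV

The excitation energy is the difference:
ΔE = E_8 - E_2
ΔE = -0.85036 - (-13.60570)
ΔE = 12.76 eV

Since this is positive, energy must be absorbed (photon absorption).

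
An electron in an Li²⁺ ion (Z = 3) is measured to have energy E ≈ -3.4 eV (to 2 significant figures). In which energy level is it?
n = 6

The exact energy levels follow E_n = -13.6057 Z² / n² eV with Z = 3.

The measured value (-3.4 eV) is reported to only 2 significant figures, so we must test candidate n values and see which one matches to that precision.

Candidate energies:
  n = 4:  E = -13.6057 × 3² / 4² = -7.65321 eV
  n = 5:  E = -13.6057 × 3² / 5² = -4.89805 eV
  n = 6:  E = -13.6057 × 3² / 6² = -3.40143 eV  ← matches
  n = 7:  E = -13.6057 × 3² / 7² = -2.49901 eV
  n = 8:  E = -13.6057 × 3² / 8² = -1.91330 eV

Checking against the measurement of -3.4 eV (2 sig figs), only n = 6 agrees:
E_6 = -3.40143 eV, which rounds to -3.4 eV ✓

Therefore n = 6.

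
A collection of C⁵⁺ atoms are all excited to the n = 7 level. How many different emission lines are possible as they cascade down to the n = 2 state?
15

The electron can occupy levels n = 2, 3, ..., 7 during de-excitation — that is m = 7 - 2 + 1 = 6 distinct levels.

The number of distinct spectral lines equals the number of ways to choose 2 of these m levels (each pair gives one possible emission transition):

Number of lines = m(m-1)/2 = 6×5/2 = 15

These correspond to all possible transitions between the 6 levels:
7 → 6, 7 → 5, 7 → 4, 7 → 3, 7 → 2, 6 → 5, 6 → 4, 6 → 3...

Each transition produces a photon with a unique energy (and thus wavelength). This count does not depend on Z.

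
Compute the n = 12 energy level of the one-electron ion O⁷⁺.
-6.0470 eV

For hydrogen-like ions, the energy levels scale with Z²:
E_n = -13.6057 Z² / n² eV

For O⁷⁺ (Z = 8) at n = 12:
E_12 = -13.6057 × 8² / 12²
E_12 = -13.6057 × 64 / 144
E_12 = -870.7648 / 144
E_12 = -6.0470 eV

The energy is 64 times more negative than hydrogen at the same n due to the stronger nuclear charge.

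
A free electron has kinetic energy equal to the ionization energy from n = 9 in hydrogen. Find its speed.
2.4308e+05 m/s (or 0.08108% of c)

The binding energy at n = 9 for hydrogen is:
E_9 = -13.6057/9² = -0.16797160 eV
|E_9| = 0.16797160 eV

Convert to Joules:
KE = 0.16797160 eV × (1.602177 × 10⁻¹⁹ J/eV) = 2.691202e-20 J

Using KE = ½mv²:
v = √(2·KE/m_e)
v = √(2 × 2.691202e-20 J / 9.10938 × 10⁻³¹ kg)
v = 2.4308e+05 m/s

This is approximately 0.08108% the speed of light.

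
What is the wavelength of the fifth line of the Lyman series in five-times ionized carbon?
2.60 nm

The lines of a series are numbered from the longest wavelength (smallest ΔE) outward; the fifth line is the transition from n = n_f + 5 to n_f.
The Lyman series has all transitions ending at n_f = 1.

For C⁵⁺ (Z = 6), the fifth line (ε-line) is the jump from n = 6 to n = 1:
E_6 = -13.6057 × 6² / 6² = -13.6057 eV
E_1 = -13.6057 × 6² / 1² = -489.8052 eV
ΔE = E_6 - E_1 = 476.1995 eV

λ = hc/E = 1239.84 eV·nm / 476.1995 eV
λ = 2.60 nm

This is the ε-line of the Lyman series in C⁵⁺.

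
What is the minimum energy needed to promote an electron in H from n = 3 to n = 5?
0.97 eV

The energy levels of a hydrogen-like atom are E_n = -13.6057 eV / n².

Energy at n = 3: E_3 = -13.6057 / 3² = -1.51174 eV
Energy at n = 5: E_5 = -13.6057 / 5² = -0.54423 eV

The excitation energy is the difference:
ΔE = E_5 - E_3
ΔE = -0.54423 - (-1.51174)
ΔE = 0.97 eV

Since this is positive, energy must be absorbed (photon absorption).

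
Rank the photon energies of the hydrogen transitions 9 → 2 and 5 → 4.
9 → 2

Calculate the energy for each transition:

Transition 9 → 2:
ΔE₁ = |E_2 - E_9| = |-13.6057/2² - (-13.6057/9²)|
ΔE₁ = |-3.40142500000 - (-0.16797160494)| = 3.23345340 eV

Transition 5 → 4:
ΔE₂ = |E_4 - E_5| = |-13.6057/4² - (-13.6057/5²)|
ΔE₂ = |-0.85035625000 - (-0.54422800000)| = 0.30612825 eV

Since 3.23345340 eV > 0.30612825 eV, the transition 9 → 2 emits the more energetic photon.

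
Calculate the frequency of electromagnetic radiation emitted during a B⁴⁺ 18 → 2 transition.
2.031e+16 Hz

First, find the transition energy:
E_18 = -13.6057 × 5² / 18² = -1.04982 eV
E_2 = -13.6057 × 5² / 2² = -85.03563 eV
|ΔE| = |E_2 - E_18| = 83.98581 eV

Convert to Joules: E = 83.98581 eV × (1.602177 × 10⁻¹⁹ J/eV) = 1.34560e-17 J

Using E = hf:
f = E/h = 1.34560e-17 J / (6.62607 × 10⁻³⁴ J·s)
f = 2.031e+16 Hz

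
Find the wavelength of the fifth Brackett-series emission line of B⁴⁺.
72.67690 nm

The lines of a series are numbered from the longest wavelength (smallest ΔE) outward; the fifth line is the transition from n = n_f + 5 to n_f.
The Brackett series has all transitions ending at n_f = 4.

For B⁴⁺ (Z = 5), the fifth line (ε-line) is the jump from n = 9 to n = 4:
E_9 = -13.6057 × 5² / 9² = -4.1992901 eV
E_4 = -13.6057 × 5² / 4² = -21.2589063 eV
ΔE = E_9 - E_4 = 17.0596162 eV

λ = hc/E = 1239.84 eV·nm / 17.0596162 eV
λ = 72.67690 nm

This is the ε-line of the Brackett series in B⁴⁺.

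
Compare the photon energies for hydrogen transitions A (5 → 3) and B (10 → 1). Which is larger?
10 → 1

Calculate the energy for each transition:

Transition 5 → 3:
ΔE₁ = |E_3 - E_5| = |-13.6057/3² - (-13.6057/5²)|
ΔE₁ = |-1.511744444 - (-0.544228000)| = 0.967516 eV

Transition 10 → 1:
ΔE₂ = |E_1 - E_10| = |-13.6057/1² - (-13.6057/10²)|
ΔE₂ = |-13.605700000 - (-0.136057000)| = 13.469643 eV

Since 13.469643 eV > 0.967516 eV, the transition 10 → 1 emits the more energetic photon.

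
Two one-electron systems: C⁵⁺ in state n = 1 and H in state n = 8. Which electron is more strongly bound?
C⁵⁺ at n = 1 (E = -489.81 eV)

Using E_n = -13.6057 Z² / n² eV:

C⁵⁺ (Z = 6) at n = 1:
E = -13.6057 × 6² / 1² = -13.6057 × 36 / 1 = -489.80520 eV

H (Z = 1) at n = 8:
E = -13.6057 × 1² / 8² = -13.6057 × 1 / 64 = -0.21259 eV

Since -489.80520 eV < -0.21259 eV,
C⁵⁺ at n = 1 is more tightly bound (requires more energy to ionize).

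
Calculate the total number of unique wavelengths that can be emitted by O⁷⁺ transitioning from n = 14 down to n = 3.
66

The electron can occupy levels n = 3, 4, ..., 14 during de-excitation — that is m = 14 - 3 + 1 = 12 distinct levels.

The number of distinct spectral lines equals the number of ways to choose 2 of these m levels (each pair gives one possible emission transition):

Number of lines = m(m-1)/2 = 12×11/2 = 66

These correspond to all possible transitions between the 12 levels:
14 → 13, 14 → 12, 14 → 11, 14 → 10, 14 → 9, 14 → 8, 14 → 7, 14 → 6...

Each transition produces a photon with a unique energy (and thus wavelength). This count does not depend on Z.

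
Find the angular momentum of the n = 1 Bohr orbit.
1.0546e-34 J·s (or 1ℏ)

In the Bohr model, angular momentum is quantized:
L = nℏ

where ℏ = h/(2π) = 1.054572e-34 J·s

For n = 1:
L = 1 × 1.054572e-34 J·s
L = 1.0546e-34 J·s

This can also be written as L = 1ℏ.
The angular momentum is an integer multiple of the reduced Planck constant.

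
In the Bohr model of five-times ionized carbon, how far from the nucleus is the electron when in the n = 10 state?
0.881962 nm (or 8.819620 Å)

The Bohr radius formula is:
r_n = n² a₀ / Z

where a₀ = 0.052917721 nm is the Bohr radius.

For C⁵⁺ (Z = 6) at n = 10:
r_10 = 10² × 0.052917721 nm / 6
r_10 = 100 × 0.052917721 nm / 6
r_10 = 5.2917721 nm / 6
r_10 = 0.881962 nm

The electron orbits at approximately 0.881962 nm from the nucleus.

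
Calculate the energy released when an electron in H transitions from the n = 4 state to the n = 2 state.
2.551069 eV

The energy levels are E_n = -13.6057 eV / n².

Energy at n = 4: E_4 = -13.6057 / 4² = -0.850356250 eV
Energy at n = 2: E_2 = -13.6057 / 2² = -3.401425000 eV

For emission (electron falling to lower state), the photon energy is:
E_photon = E_4 - E_2 = |-0.850356250 - (-3.401425000)|
E_photon = 2.551069 eV

This energy is carried away by the emitted photon.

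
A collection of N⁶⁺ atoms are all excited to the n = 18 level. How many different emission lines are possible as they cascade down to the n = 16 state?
3

The electron can occupy levels n = 16, 17, ..., 18 during de-excitation — that is m = 18 - 16 + 1 = 3 distinct levels.

The number of distinct spectral lines equals the number of ways to choose 2 of these m levels (each pair gives one possible emission transition):

Number of lines = m(m-1)/2 = 3×2/2 = 3

These correspond to all possible transitions between the 3 levels:
18 → 17, 18 → 16, 17 → 16

Each transition produces a photon with a unique energy (and thus wavelength). This count does not depend on Z.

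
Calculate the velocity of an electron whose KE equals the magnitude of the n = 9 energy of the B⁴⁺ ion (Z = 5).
1.2154e+06 m/s (or 0.405% of c)

The binding energy at n = 9 for B⁴⁺ is:
E_9 = -13.6057 × 5²/9² = -4.1992901 eV
|E_9| = 4.1992901 eV

Convert to Joules:
KE = 4.1992901 eV × (1.602177 × 10⁻¹⁹ J/eV) = 6.728006e-19 J

Using KE = ½mv²:
v = √(2·KE/m_e)
v = √(2 × 6.728006e-19 J / 9.10938 × 10⁻³¹ kg)
v = 1.2154e+06 m/s

This is approximately 0.405% the speed of light.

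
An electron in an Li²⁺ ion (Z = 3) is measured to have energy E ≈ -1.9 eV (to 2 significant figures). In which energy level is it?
n = 8

The exact energy levels follow E_n = -13.6057 Z² / n² eV with Z = 3.

The measured value (-1.9 eV) is reported to only 2 significant figures, so we must test candidate n values and see which one matches to that precision.

Candidate energies:
  n = 6:  E = -13.6057 × 3² / 6² = -3.40143 eV
  n = 7:  E = -13.6057 × 3² / 7² = -2.49901 eV
  n = 8:  E = -13.6057 × 3² / 8² = -1.91330 eV  ← matches
  n = 9:  E = -13.6057 × 3² / 9² = -1.51174 eV
  n = 10:  E = -13.6057 × 3² / 10² = -1.22451 eV

Checking against the measurement of -1.9 eV (2 sig figs), only n = 8 agrees:
E_8 = -1.91330 eV, which rounds to -1.9 eV ✓

Therefore n = 8.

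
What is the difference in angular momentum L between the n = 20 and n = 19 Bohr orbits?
1.0546e-34 J·s (or 1ℏ)

In the Bohr model, L_n = nℏ where ℏ = 1.054572e-34 J·s.

L_20 = 20ℏ = 2.109144e-33 J·s
L_19 = 19ℏ = 2.003687e-33 J·s

ΔL = L_20 - L_19 = (20 - 19)ℏ = 1ℏ
ΔL = 1 × 1.054572e-34 J·s = 1.0546e-34 J·s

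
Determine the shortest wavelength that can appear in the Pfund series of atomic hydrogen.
2278.16283 nm

The series limit corresponds to the transition from n = ∞ to n = 5.
This is the highest energy (shortest wavelength) transition in the Pfund series.

E_∞ = 0 eV
E_5 = -13.6057 / 5² = -0.54422800000 eV

Energy at series limit:
ΔE = E_∞ - E_5 = 0 - (-0.54422800000) = 0.54422800000 eV
λ = hc/E = 1239.84 eV·nm / 0.54422800000 eV = 2278.16283 nm

This energy equals the ionization energy from the n = 5 state of hydrogen.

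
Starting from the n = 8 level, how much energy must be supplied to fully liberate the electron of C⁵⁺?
7.653206 eV

The ionization energy is the energy needed to remove the electron completely (n → ∞).

For a hydrogen-like ion with Z = 6, E_n = -13.6057 Z² / n² eV.

At n = 8: E_8 = -13.6057 × 6² / 8² = -7.653206250 eV
At n = ∞: E_∞ = 0 eV

Ionization energy = E_∞ - E_8 = 0 - (-7.653206250) = 7.653206250 eV
Ionization energy ≈ 7.653206 eV

This is also called the binding energy of the electron in state n = 8.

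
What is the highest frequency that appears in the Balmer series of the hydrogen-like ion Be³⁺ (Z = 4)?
1.31594e+16 Hz

The series limit corresponds to the transition from n = ∞ to n = 2.
This is the highest energy (shortest wavelength) transition in the Balmer series.

E_∞ = 0 eV
E_2 = -13.6057 × 4² / 2² = -54.42280000 eV

Energy at series limit:
ΔE = E_∞ - E_2 = 0 - (-54.42280000) = 54.42280000 eV
E = 54.42280000 eV × (1.602177 × 10⁻¹⁹ J/eV) = 8.7194958e-18 J
f = E/h = 8.7194958e-18 J / (6.62607 × 10⁻³⁴ J·s) = 1.31594e+16 Hz

This energy equals the ionization energy from the n = 2 state of Be³⁺.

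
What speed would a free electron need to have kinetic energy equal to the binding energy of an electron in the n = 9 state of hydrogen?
2.4308e+05 m/s (or 0.08% of c)

The binding energy at n = 9 for hydrogen is:
E_9 = -13.6057/9² = -0.16797160 eV
|E_9| = 0.16797160 eV

Convert to Joules:
KE = 0.16797160 eV × (1.602177 × 10⁻¹⁹ J/eV) = 2.691202e-20 J

Using KE = ½mv²:
v = √(2·KE/m_e)
v = √(2 × 2.691202e-20 J / 9.10938 × 10⁻³¹ kg)
v = 2.4308e+05 m/s

This is approximately 0.08% the speed of light.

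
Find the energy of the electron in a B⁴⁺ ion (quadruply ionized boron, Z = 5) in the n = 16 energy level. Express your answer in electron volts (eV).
-1.32868 eV

The energy levels of a hydrogen-like atom are given by:
E_n = -13.6057 Z² / n² eV  (with Z = 5 for B⁴⁺)

For n = 16:
E_16 = -13.6057 × 5² / 16²
E_16 = -13.6057 × 25 / 256
E_16 = -1.32868 eV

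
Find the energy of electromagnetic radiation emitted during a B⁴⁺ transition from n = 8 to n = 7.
1.62696 eV

The energy levels are E_n = -13.6057 Z² eV / n².

Energy at n = 8: E_8 = -13.6057 × 5² / 8² = -5.31472656 eV
Energy at n = 7: E_7 = -13.6057 × 5² / 7² = -6.94168367 eV

For emission (electron falling to lower state), the photon energy is:
E_photon = E_8 - E_7 = |-5.31472656 - (-6.94168367)|
E_photon = 1.62696 eV

This energy is carried away by the emitted photon.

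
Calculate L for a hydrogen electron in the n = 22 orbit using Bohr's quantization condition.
2.32e-33 J·s (or 22ℏ)

In the Bohr model, angular momentum is quantized:
L = nℏ

where ℏ = h/(2π) = 1.0546e-34 J·s

For n = 22:
L = 22 × 1.0546e-34 J·s
L = 2.32e-33 J·s

This can also be written as L = 22ℏ.
The angular momentum is an integer multiple of the reduced Planck constant.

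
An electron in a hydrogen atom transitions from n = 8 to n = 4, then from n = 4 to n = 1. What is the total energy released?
13.393111 eV

The energy levels of hydrogen are E_n = -13.6057 / n² eV.

First transition (8 → 4):
ΔE₁ = |E_4 - E_8|
ΔE₁ = |-0.850356250000 - (-0.212589062500)| = 0.637767188 eV

Second transition (4 → 1):
ΔE₂ = |E_1 - E_4|
ΔE₂ = |-13.605700000000 - (-0.850356250000)| = 12.755343750 eV

Total energy released:
E_total = ΔE₁ + ΔE₂ = 0.637767188 + 12.755343750 = 13.393111 eV

Note: This equals the direct transition 8 → 1: 13.393111 eV ✓
Energy is conserved regardless of the path taken.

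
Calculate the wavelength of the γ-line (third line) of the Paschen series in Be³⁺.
68.34488 nm

The lines of a series are numbered from the longest wavelength (smallest ΔE) outward; the third line is the transition from n = n_f + 3 to n_f.
The Paschen series has all transitions ending at n_f = 3.

For Be³⁺ (Z = 4), the third line (γ-line) is the jump from n = 6 to n = 3:
E_6 = -13.6057 × 4² / 6² = -6.0469778 eV
E_3 = -13.6057 × 4² / 3² = -24.1879111 eV
ΔE = E_6 - E_3 = 18.1409333 eV

λ = hc/E = 1239.84 eV·nm / 18.1409333 eV
λ = 68.34488 nm

This is the γ-line of the Paschen series in Be³⁺.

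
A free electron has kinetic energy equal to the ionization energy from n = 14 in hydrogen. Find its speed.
1.5626e+05 m/s (or 0.05% of c)

The binding energy at n = 14 for hydrogen is:
E_14 = -13.6057/14² = -0.069416837 eV
|E_14| = 0.069416837 eV

Convert to Joules:
KE = 0.069416837 eV × (1.602177 × 10⁻¹⁹ J/eV) = 1.112181e-20 J

Using KE = ½mv²:
v = √(2·KE/m_e)
v = √(2 × 1.112181e-20 J / 9.10938 × 10⁻³¹ kg)
v = 1.5626e+05 m/s

This is approximately 0.05% the speed of light.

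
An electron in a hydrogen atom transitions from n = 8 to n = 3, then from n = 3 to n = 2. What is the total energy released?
3.189 eV

The energy levels of hydrogen are E_n = -13.6057 / n² eV.

First transition (8 → 3):
ΔE₁ = |E_3 - E_8|
ΔE₁ = |-1.511744444 - (-0.212589063)| = 1.299155 eV

Second transition (3 → 2):
ΔE₂ = |E_2 - E_3|
ΔE₂ = |-3.401425000 - (-1.511744444)| = 1.889681 eV

Total energy released:
E_total = ΔE₁ + ΔE₂ = 1.299155 + 1.889681 = 3.189 eV

Note: This equals the direct transition 8 → 2: 3.189 eV ✓
Energy is conserved regardless of the path taken.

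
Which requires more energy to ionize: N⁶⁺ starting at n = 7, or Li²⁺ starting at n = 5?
N⁶⁺ at n = 7 (E = -13.6057 eV)

Using E_n = -13.6057 Z² / n² eV:

N⁶⁺ (Z = 7) at n = 7:
E = -13.6057 × 7² / 7² = -13.6057 × 49 / 49 = -13.6057000 eV

Li²⁺ (Z = 3) at n = 5:
E = -13.6057 × 3² / 5² = -13.6057 × 9 / 25 = -4.8980520 eV

Since -13.6057000 eV < -4.8980520 eV,
N⁶⁺ at n = 7 is more tightly bound (requires more energy to ionize).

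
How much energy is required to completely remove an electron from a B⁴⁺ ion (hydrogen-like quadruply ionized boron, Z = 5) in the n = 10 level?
3.4014 eV

The ionization energy is the energy needed to remove the electron completely (n → ∞).

For a hydrogen-like ion with Z = 5, E_n = -13.6057 Z² / n² eV.

At n = 10: E_10 = -13.6057 × 5² / 10² = -3.4014250 eV
At n = ∞: E_∞ = 0 eV

Ionization energy = E_∞ - E_10 = 0 - (-3.4014250) = 3.4014250 eV
Ionization energy ≈ 3.4014 eV

This is also called the binding energy of the electron in state n = 10.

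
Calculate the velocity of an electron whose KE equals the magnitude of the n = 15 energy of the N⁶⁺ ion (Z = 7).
1.021e+06 m/s (or 0.3405% of c)

The binding energy at n = 15 for N⁶⁺ is:
E_15 = -13.6057 × 7²/15² = -2.963019 eV
|E_15| = 2.963019 eV

Convert to Joules:
KE = 2.963019 eV × (1.602177 × 10⁻¹⁹ J/eV) = 4.74728e-19 J

Using KE = ½mv²:
v = √(2·KE/m_e)
v = √(2 × 4.74728e-19 J / 9.10938 × 10⁻³¹ kg)
v = 1.021e+06 m/s

This is approximately 0.3405% the speed of light.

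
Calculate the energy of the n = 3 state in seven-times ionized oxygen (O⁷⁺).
-96.75 eV

For hydrogen-like ions, the energy levels scale with Z²:
E_n = -13.6057 Z² / n² eV

For O⁷⁺ (Z = 8) at n = 3:
E_3 = -13.6057 × 8² / 3²
E_3 = -13.6057 × 64 / 9
E_3 = -870.7648 / 9
E_3 = -96.75 eV

The energy is 64 times more negative than hydrogen at the same n due to the stronger nuclear charge.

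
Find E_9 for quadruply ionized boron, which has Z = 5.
-4.20 eV

For hydrogen-like ions, the energy levels scale with Z²:
E_n = -13.6057 Z² / n² eV

For B⁴⁺ (Z = 5) at n = 9:
E_9 = -13.6057 × 5² / 9²
E_9 = -13.6057 × 25 / 81
E_9 = -340.1425 / 81
E_9 = -4.20 eV

The energy is 25 times more negative than hydrogen at the same n due to the stronger nuclear charge.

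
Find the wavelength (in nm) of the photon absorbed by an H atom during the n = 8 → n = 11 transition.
12380.42 nm

First, find the transition energy using E_n = -13.6057 / n² eV:
E_8 = -13.6057 / 8² = -0.212589063 eV
E_11 = -13.6057 / 11² = -0.112443802 eV

Photon energy: |ΔE| = |E_11 - E_8| = 0.100145261 eV

Convert to wavelength using E = hc/λ with hc = 1239.84 eV·nm:
λ = hc/E = 1239.84 eV·nm / 0.100145261 eV
λ = 12380.42 nm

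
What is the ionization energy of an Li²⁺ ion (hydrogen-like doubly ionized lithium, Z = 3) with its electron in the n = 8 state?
1.913 eV

The ionization energy is the energy needed to remove the electron completely (n → ∞).

For a hydrogen-like ion with Z = 3, E_n = -13.6057 Z² / n² eV.

At n = 8: E_8 = -13.6057 × 3² / 8² = -1.913302 eV
At n = ∞: E_∞ = 0 eV

Ionization energy = E_∞ - E_8 = 0 - (-1.913302) = 1.913302 eV
Ionization energy ≈ 1.913 eV

This is also called the binding energy of the electron in state n = 8.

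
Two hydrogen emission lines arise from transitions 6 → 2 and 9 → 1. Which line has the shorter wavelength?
9 → 1

Calculate the energy for each transition:

Transition 6 → 2:
ΔE₁ = |E_2 - E_6| = |-13.6057/2² - (-13.6057/6²)|
ΔE₁ = |-3.401425000 - (-0.377936111)| = 3.023489 eV

Transition 9 → 1:
ΔE₂ = |E_1 - E_9| = |-13.6057/1² - (-13.6057/9²)|
ΔE₂ = |-13.605700000 - (-0.167971605)| = 13.437728 eV

Since 13.437728 eV > 3.023489 eV, the transition 9 → 1 emits the more energetic photon.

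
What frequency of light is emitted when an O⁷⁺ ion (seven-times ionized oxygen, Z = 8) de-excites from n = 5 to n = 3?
1.4972e+16 Hz

First, find the transition energy:
E_5 = -13.6057 × 8² / 5² = -34.830592 eV
E_3 = -13.6057 × 8² / 3² = -96.751644 eV
|ΔE| = |E_3 - E_5| = 61.921052 eV

Convert to Joules: E = 61.921052 eV × (1.602177 × 10⁻¹⁹ J/eV) = 9.920849e-18 J

Using E = hf:
f = E/h = 9.920849e-18 J / (6.62607 × 10⁻³⁴ J·s)
f = 1.4972e+16 Hz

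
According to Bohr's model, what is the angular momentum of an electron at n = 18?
1.898e-33 J·s (or 18ℏ)

In the Bohr model, angular momentum is quantized:
L = nℏ

where ℏ = h/(2π) = 1.05457e-34 J·s

For n = 18:
L = 18 × 1.05457e-34 J·s
L = 1.898e-33 J·s

This can also be written as L = 18ℏ.
The angular momentum is an integer multiple of the reduced Planck constant.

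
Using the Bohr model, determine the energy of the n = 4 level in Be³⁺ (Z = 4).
-13.606 eV

For hydrogen-like ions, the energy levels scale with Z²:
E_n = -13.6057 Z² / n² eV

For Be³⁺ (Z = 4) at n = 4:
E_4 = -13.6057 × 4² / 4²
E_4 = -13.6057 × 16 / 16
E_4 = -217.6912 / 16
E_4 = -13.606 eV

The energy is 16 times more negative than hydrogen at the same n due to the stronger nuclear charge.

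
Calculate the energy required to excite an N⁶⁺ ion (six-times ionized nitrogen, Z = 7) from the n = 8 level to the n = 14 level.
7.015439 eV

The energy levels of a hydrogen-like atom are E_n = -13.6057 Z² eV / n².

Energy at n = 8: E_8 = -13.6057 × 7² / 8² = -10.416864063 eV
Energy at n = 14: E_14 = -13.6057 × 7² / 14² = -3.401425000 eV

The excitation energy is the difference:
ΔE = E_14 - E_8
ΔE = -3.401425000 - (-10.416864063)
ΔE = 7.015439 eV

Since this is positive, energy must be absorbed (photon absorption).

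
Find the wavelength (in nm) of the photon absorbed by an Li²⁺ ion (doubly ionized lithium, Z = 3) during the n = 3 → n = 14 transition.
95.5123 nm

First, find the transition energy using E_n = -13.6057 Z² / n² eV:
E_3 = -13.6057 × 3² / 3² = -13.605700 eV
E_14 = -13.6057 × 3² / 14² = -0.624752 eV

Photon energy: |ΔE| = |E_14 - E_3| = 12.980948 eV

Convert to wavelength using E = hc/λ with hc = 1239.84 eV·nm:
λ = hc/E = 1239.84 eV·nm / 12.980948 eV
λ = 95.5123 nm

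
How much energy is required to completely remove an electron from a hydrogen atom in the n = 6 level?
0.37794 eV

The ionization energy is the energy needed to remove the electron completely (n → ∞).

For hydrogen, E_n = -13.6057 eV / n².

At n = 6: E_6 = -13.6057 / 6² = -0.37793611 eV
At n = ∞: E_∞ = 0 eV

Ionization energy = E_∞ - E_6 = 0 - (-0.37793611) = 0.37793611 eV
Ionization energy ≈ 0.37794 eV

This is also called the binding energy of the electron in state n = 6.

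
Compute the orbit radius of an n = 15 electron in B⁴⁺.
2.3813 nm (or 23.8130 Å)

The Bohr radius formula is:
r_n = n² a₀ / Z

where a₀ = 0.0529177 nm is the Bohr radius.

For B⁴⁺ (Z = 5) at n = 15:
r_15 = 15² × 0.0529177 nm / 5
r_15 = 225 × 0.0529177 nm / 5
r_15 = 11.90648 nm / 5
r_15 = 2.3813 nm

The electron orbits at approximately 2.3813 nm from the nucleus.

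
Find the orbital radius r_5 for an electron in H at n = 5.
1.322943 nm (or 13.229430 Å)

The Bohr radius formula is:
r_n = n² a₀ / Z

where a₀ = 0.052917721 nm is the Bohr radius.

For H (Z = 1) at n = 5:
r_5 = 5² × 0.052917721 nm / 1
r_5 = 25 × 0.052917721 nm / 1
r_5 = 1.3229430 nm / 1
r_5 = 1.322943 nm

The electron orbits at approximately 1.322943 nm from the nucleus.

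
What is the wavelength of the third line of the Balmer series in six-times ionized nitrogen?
8.86 nm

The lines of a series are numbered from the longest wavelength (smallest ΔE) outward; the third line is the transition from n = n_f + 3 to n_f.
The Balmer series has all transitions ending at n_f = 2.

For N⁶⁺ (Z = 7), the third line (γ-line) is the jump from n = 5 to n = 2:
E_5 = -13.6057 × 7² / 5² = -26.6672 eV
E_2 = -13.6057 × 7² / 2² = -166.6698 eV
ΔE = E_5 - E_2 = 140.0026 eV

λ = hc/E = 1239.84 eV·nm / 140.0026 eV
λ = 8.86 nm

This is the γ-line of the Balmer series in N⁶⁺.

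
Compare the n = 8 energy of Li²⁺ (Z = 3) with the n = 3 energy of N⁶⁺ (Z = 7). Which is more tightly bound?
N⁶⁺ at n = 3 (E = -74.0755 eV)

Using E_n = -13.6057 Z² / n² eV:

Li²⁺ (Z = 3) at n = 8:
E = -13.6057 × 3² / 8² = -13.6057 × 9 / 64 = -1.9133016 eV

N⁶⁺ (Z = 7) at n = 3:
E = -13.6057 × 7² / 3² = -13.6057 × 49 / 9 = -74.0754778 eV

Since -74.0754778 eV < -1.9133016 eV,
N⁶⁺ at n = 3 is more tightly bound (requires more energy to ionize).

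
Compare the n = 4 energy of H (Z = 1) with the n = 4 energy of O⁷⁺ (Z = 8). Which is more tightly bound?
O⁷⁺ at n = 4 (E = -54.422800 eV)

Using E_n = -13.6057 Z² / n² eV:

H (Z = 1) at n = 4:
E = -13.6057 × 1² / 4² = -13.6057 × 1 / 16 = -0.850356250 eV

O⁷⁺ (Z = 8) at n = 4:
E = -13.6057 × 8² / 4² = -13.6057 × 64 / 16 = -54.422800000 eV

Since -54.422800000 eV < -0.850356250 eV,
O⁷⁺ at n = 4 is more tightly bound (requires more energy to ionize).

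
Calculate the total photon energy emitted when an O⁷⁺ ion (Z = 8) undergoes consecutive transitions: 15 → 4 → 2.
213.82 eV

The energy levels of O⁷⁺ are E_n = -13.6057 × 8² / n² eV.

First transition (15 → 4):
ΔE₁ = |E_4 - E_15|
ΔE₁ = |-54.42280000 - (-3.87006578)| = 50.55273 eV

Second transition (4 → 2):
ΔE₂ = |E_2 - E_4|
ΔE₂ = |-217.69120000 - (-54.42280000)| = 163.26840 eV

Total energy released:
E_total = ΔE₁ + ΔE₂ = 50.55273 + 163.26840 = 213.82 eV

Note: This equals the direct transition 15 → 2: 213.82 eV ✓
Energy is conserved regardless of the path taken.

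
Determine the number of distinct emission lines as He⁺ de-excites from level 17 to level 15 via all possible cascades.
3

The electron can occupy levels n = 15, 16, ..., 17 during de-excitation — that is m = 17 - 15 + 1 = 3 distinct levels.

The number of distinct spectral lines equals the number of ways to choose 2 of these m levels (each pair gives one possible emission transition):

Number of lines = m(m-1)/2 = 3×2/2 = 3

These correspond to all possible transitions between the 3 levels:
17 → 16, 17 → 15, 16 → 15

Each transition produces a photon with a unique energy (and thus wavelength). This count does not depend on Z.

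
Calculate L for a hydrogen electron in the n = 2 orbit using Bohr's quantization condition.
2.10914e-34 J·s (or 2ℏ)

In the Bohr model, angular momentum is quantized:
L = nℏ

where ℏ = h/(2π) = 1.0545718e-34 J·s

For n = 2:
L = 2 × 1.0545718e-34 J·s
L = 2.10914e-34 J·s

This can also be written as L = 2ℏ.
The angular momentum is an integer multiple of the reduced Planck constant.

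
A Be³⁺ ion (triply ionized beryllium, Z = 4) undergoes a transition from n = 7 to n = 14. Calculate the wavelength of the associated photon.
372.100 nm

First, find the transition energy using E_n = -13.6057 Z² / n² eV:
E_7 = -13.6057 × 4² / 7² = -4.4426776 eV
E_14 = -13.6057 × 4² / 14² = -1.1106694 eV

Photon energy: |ΔE| = |E_14 - E_7| = 3.3320082 eV

Convert to wavelength using E = hc/λ with hc = 1239.84 eV·nm:
λ = hc/E = 1239.84 eV·nm / 3.3320082 eV
λ = 372.100 nm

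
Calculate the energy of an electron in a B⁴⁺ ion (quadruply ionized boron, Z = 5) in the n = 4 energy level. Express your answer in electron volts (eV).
-21.258906 eV

The energy levels of a hydrogen-like atom are given by:
E_n = -13.6057 Z² / n² eV  (with Z = 5 for B⁴⁺)

For n = 4:
E_4 = -13.6057 × 5² / 4²
E_4 = -13.6057 × 25 / 16
E_4 = -21.258906 eV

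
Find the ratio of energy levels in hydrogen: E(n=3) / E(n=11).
13.4444

Using E_n = -13.6057 Z² / n² eV with Z = 1:

E_3 = -13.6057 / 3² = -13.6057 / 9 = -1.5117444444 eV
E_11 = -13.6057 / 11² = -13.6057 / 121 = -0.1124438017 eV

The ratio is:
E_3/E_11 = (-1.5117444444) / (-0.1124438017)
E_3/E_11 = (-13.6057/9) / (-13.6057/121)
E_3/E_11 = 121/9
E_3/E_11 = 13.4444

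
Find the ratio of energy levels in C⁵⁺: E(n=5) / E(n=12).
5.760

Using E_n = -13.6057 Z² / n² eV with Z = 6:

E_5 = -13.6057 × 6² / 5² = -489.8052 / 25 = -19.592208000 eV
E_12 = -13.6057 × 6² / 12² = -489.8052 / 144 = -3.401425000 eV

The ratio is:
E_5/E_12 = (-19.592208000) / (-3.401425000)
E_5/E_12 = (-489.8052/25) / (-489.8052/144)
E_5/E_12 = 144/25
E_5/E_12 = 5.760
(Note: the Z² factors cancel in the ratio.)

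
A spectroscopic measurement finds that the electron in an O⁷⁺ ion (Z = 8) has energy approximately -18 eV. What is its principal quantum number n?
n = 7

The exact energy levels follow E_n = -13.6057 Z² / n² eV with Z = 8.

The measured value (-18 eV) is reported to only 2 significant figures, so we must test candidate n values and see which one matches to that precision.

Candidate energies:
  n = 5:  E = -13.6057 × 8² / 5² = -34.83059 eV
  n = 6:  E = -13.6057 × 8² / 6² = -24.18791 eV
  n = 7:  E = -13.6057 × 8² / 7² = -17.77071 eV  ← matches
  n = 8:  E = -13.6057 × 8² / 8² = -13.60570 eV
  n = 9:  E = -13.6057 × 8² / 9² = -10.75018 eV

Checking against the measurement of -18 eV (2 sig figs), only n = 7 agrees:
E_7 = -17.77071 eV, which rounds to -18 eV ✓

Therefore n = 7.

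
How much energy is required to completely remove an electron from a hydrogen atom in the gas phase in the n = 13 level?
0.08051 eV

The ionization energy is the energy needed to remove the electron completely (n → ∞).

For hydrogen, E_n = -13.6057 eV / n².

At n = 13: E_13 = -13.6057 / 13² = -0.08050710 eV
At n = ∞: E_∞ = 0 eV

Ionization energy = E_∞ - E_13 = 0 - (-0.08050710) = 0.08050710 eV
Ionization energy ≈ 0.08051 eV

This is also called the binding energy of the electron in state n = 13.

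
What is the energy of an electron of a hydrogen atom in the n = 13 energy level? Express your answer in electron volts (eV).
-0.080507 eV

The energy levels of a hydrogen-like atom are given by:
E_n = -13.6057 eV / n²

For n = 13:
E_13 = -13.6057 eV / 13²
E_13 = -13.6057 eV / 169
E_13 = -0.080507 eV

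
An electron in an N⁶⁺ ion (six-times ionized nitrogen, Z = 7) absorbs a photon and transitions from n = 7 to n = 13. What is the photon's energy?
9.6609 eV

The energy levels of a hydrogen-like atom are E_n = -13.6057 Z² eV / n².

Energy at n = 7: E_7 = -13.6057 × 7² / 7² = -13.6057000 eV
Energy at n = 13: E_13 = -13.6057 × 7² / 13² = -3.9448479 eV

The excitation energy is the difference:
ΔE = E_13 - E_7
ΔE = -3.9448479 - (-13.6057000)
ΔE = 9.6609 eV

Since this is positive, energy must be absorbed (photon absorption).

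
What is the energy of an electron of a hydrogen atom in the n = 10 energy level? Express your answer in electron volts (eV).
-0.14 eV

The energy levels of a hydrogen-like atom are given by:
E_n = -13.6057 eV / n²

For n = 10:
E_10 = -13.6057 eV / 10²
E_10 = -13.6057 eV / 100
E_10 = -0.14 eV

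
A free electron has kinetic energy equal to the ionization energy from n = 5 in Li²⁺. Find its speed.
1.313e+06 m/s (or 0.437842% of c)

The binding energy at n = 5 for Li²⁺ is:
E_5 = -13.6057 × 3²/5² = -4.89805200 eV
|E_5| = 4.89805200 eV

Convert to Joules:
KE = 4.89805200 eV × (1.602177 × 10⁻¹⁹ J/eV) = 7.84755e-19 J

Using KE = ½mv²:
v = √(2·KE/m_e)
v = √(2 × 7.84755e-19 J / 9.10938 × 10⁻³¹ kg)
v = 1.313e+06 m/s

This is approximately 0.437842% the speed of light.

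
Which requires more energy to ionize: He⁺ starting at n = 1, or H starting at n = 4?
He⁺ at n = 1 (E = -54.42 eV)

Using E_n = -13.6057 Z² / n² eV:

He⁺ (Z = 2) at n = 1:
E = -13.6057 × 2² / 1² = -13.6057 × 4 / 1 = -54.42280 eV

H (Z = 1) at n = 4:
E = -13.6057 × 1² / 4² = -13.6057 × 1 / 16 = -0.85036 eV

Since -54.42280 eV < -0.85036 eV,
He⁺ at n = 1 is more tightly bound (requires more energy to ionize).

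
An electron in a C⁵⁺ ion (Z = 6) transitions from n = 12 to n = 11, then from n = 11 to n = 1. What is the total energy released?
486.40378 eV

The energy levels of C⁵⁺ are E_n = -13.6057 × 6² / n² eV.

First transition (12 → 11):
ΔE₁ = |E_11 - E_12|
ΔE₁ = |-4.04797685950 - (-3.40142500000)| = 0.64655186 eV

Second transition (11 → 1):
ΔE₂ = |E_1 - E_11|
ΔE₂ = |-489.80520000000 - (-4.04797685950)| = 485.75722314 eV

Total energy released:
E_total = ΔE₁ + ΔE₂ = 0.64655186 + 485.75722314 = 486.40378 eV

Note: This equals the direct transition 12 → 1: 486.40378 eV ✓
Energy is conserved regardless of the path taken.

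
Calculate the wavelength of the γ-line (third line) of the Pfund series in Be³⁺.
233.66 nm

The lines of a series are numbered from the longest wavelength (smallest ΔE) outward; the third line is the transition from n = n_f + 3 to n_f.
The Pfund series has all transitions ending at n_f = 5.

For Be³⁺ (Z = 4), the third line (γ-line) is the jump from n = 8 to n = 5:
E_8 = -13.6057 × 4² / 8² = -3.401425 eV
E_5 = -13.6057 × 4² / 5² = -8.707648 eV
ΔE = E_8 - E_5 = 5.306223 eV

λ = hc/E = 1239.84 eV·nm / 5.306223 eV
λ = 233.66 nm

This is the γ-line of the Pfund series in Be³⁺.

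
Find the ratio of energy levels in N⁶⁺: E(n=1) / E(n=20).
400.0000

Using E_n = -13.6057 Z² / n² eV with Z = 7:

E_1 = -13.6057 × 7² / 1² = -666.6793 / 1 = -666.6793000000 eV
E_20 = -13.6057 × 7² / 20² = -666.6793 / 400 = -1.6666982500 eV

The ratio is:
E_1/E_20 = (-666.6793000000) / (-1.6666982500)
E_1/E_20 = (-666.6793/1) / (-666.6793/400)
E_1/E_20 = 400/1
E_1/E_20 = 400.0000
(Note: the Z² factors cancel in the ratio.)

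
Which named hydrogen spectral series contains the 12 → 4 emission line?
Brackett series

The spectral series in hydrogen are named based on the final (lower) energy level:
- Lyman series: n_final = 1 (ultraviolet)
- Balmer series: n_final = 2 (visible/near-UV)
- Paschen series: n_final = 3 (infrared)
- Brackett series: n_final = 4 (infrared)
- Pfund series: n_final = 5 (far infrared)

Since this transition ends at n = 4, it belongs to the Brackett series.

For reference, this 12 → 4 line has photon energy
ΔE = 13.6057 eV × (1/4² - 1/12²) = 0.755872222 eV,
corresponding to wavelength λ = hc/ΔE = 1239.84 eV·nm / 0.755872222 eV = 1640.277 nm in the infrared region.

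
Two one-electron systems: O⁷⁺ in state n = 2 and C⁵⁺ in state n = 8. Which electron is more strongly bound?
O⁷⁺ at n = 2 (E = -217.691 eV)

Using E_n = -13.6057 Z² / n² eV:

O⁷⁺ (Z = 8) at n = 2:
E = -13.6057 × 8² / 2² = -13.6057 × 64 / 4 = -217.691200 eV

C⁵⁺ (Z = 6) at n = 8:
E = -13.6057 × 6² / 8² = -13.6057 × 36 / 64 = -7.653206 eV

Since -217.691200 eV < -7.653206 eV,
O⁷⁺ at n = 2 is more tightly bound (requires more energy to ionize).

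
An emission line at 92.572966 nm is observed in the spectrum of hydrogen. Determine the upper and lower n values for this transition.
n = 8 → n = 1

First, find the photon energy from the wavelength (hc = 1239.84 eV·nm):
E = hc/λ = 1239.84 eV·nm / 92.572966 nm = 13.393111 eV

The energy levels of hydrogen satisfy E_n = -13.6057 / n² eV, so an emission n_i → n_f releases
ΔE = 13.6057 × (1/n_f² − 1/n_i²) eV.

Setting ΔE equal to the photon energy:
1/n_f² − 1/n_i² = 13.393111 / 13.6057 = 0.98437500

Since 1/n_i² must be positive, we need 1/n_f² > 0.98437500, i.e. n_f ≤ 1. For each allowed n_f, solve n_i = (1/n_f² − 0.98437500)^(−1/2) and check whether it is a whole number:
  n_f = 1: 1/n_i² = 1.00000000 − 0.98437500 = 0.01562500 → n_i = 8.000  → integer, n_i = 8 ✓

Only n_f = 1 gives an integer upper level, n_i = 8.

The transition is from n = 8 to n = 1 (emission).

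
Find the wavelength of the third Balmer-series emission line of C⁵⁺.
12.053772 nm

The lines of a series are numbered from the longest wavelength (smallest ΔE) outward; the third line is the transition from n = n_f + 3 to n_f.
The Balmer series has all transitions ending at n_f = 2.

For C⁵⁺ (Z = 6), the third line (γ-line) is the jump from n = 5 to n = 2:
E_5 = -13.6057 × 6² / 5² = -19.59220800 eV
E_2 = -13.6057 × 6² / 2² = -122.45130000 eV
ΔE = E_5 - E_2 = 102.85909200 eV

λ = hc/E = 1239.84 eV·nm / 102.85909200 eV
λ = 12.053772 nm

This is the γ-line of the Balmer series in C⁵⁺.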